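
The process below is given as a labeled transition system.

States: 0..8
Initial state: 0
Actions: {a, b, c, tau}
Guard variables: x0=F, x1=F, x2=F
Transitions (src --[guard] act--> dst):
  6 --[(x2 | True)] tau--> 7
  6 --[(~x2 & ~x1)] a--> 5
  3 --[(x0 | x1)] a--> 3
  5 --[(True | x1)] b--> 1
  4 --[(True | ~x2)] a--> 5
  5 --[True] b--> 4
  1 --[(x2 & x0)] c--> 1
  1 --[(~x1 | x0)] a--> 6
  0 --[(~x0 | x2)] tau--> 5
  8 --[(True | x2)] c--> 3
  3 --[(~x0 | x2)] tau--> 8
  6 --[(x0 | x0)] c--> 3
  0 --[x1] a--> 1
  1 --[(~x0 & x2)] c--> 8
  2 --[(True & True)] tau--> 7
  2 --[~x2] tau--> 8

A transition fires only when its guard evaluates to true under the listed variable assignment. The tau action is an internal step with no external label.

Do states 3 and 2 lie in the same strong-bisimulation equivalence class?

Answer: NOT BISIMILAR

Analysis:
Compute ~ classes (split until stable):
  round 0: {{0,1,2,3,4,5,6,7,8}}
  round 1: {{0,2,3},{1,4},{5},{6},{7},{8}}
  round 2: {{0},{1},{2},{3},{4},{5},{6},{7},{8}}
Fixed point at round 3; 9 class(es).
class of 3: {3}; class of 2: {2}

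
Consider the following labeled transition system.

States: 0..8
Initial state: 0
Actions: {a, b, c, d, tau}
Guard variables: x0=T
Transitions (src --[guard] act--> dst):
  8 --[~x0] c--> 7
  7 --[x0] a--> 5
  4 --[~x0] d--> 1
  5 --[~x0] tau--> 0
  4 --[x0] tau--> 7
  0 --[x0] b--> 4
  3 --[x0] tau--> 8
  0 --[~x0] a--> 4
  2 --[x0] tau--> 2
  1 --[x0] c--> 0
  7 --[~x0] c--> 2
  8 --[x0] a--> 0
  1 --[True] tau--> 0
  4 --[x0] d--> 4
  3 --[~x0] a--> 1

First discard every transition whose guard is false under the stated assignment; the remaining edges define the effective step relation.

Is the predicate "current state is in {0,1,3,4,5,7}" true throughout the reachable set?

Safe = {0,1,3,4,5,7}
Reach set: {0,4,5,7}
  0: safe
  4: safe
  5: safe
  7: safe

Answer: INVARIANT HOLDS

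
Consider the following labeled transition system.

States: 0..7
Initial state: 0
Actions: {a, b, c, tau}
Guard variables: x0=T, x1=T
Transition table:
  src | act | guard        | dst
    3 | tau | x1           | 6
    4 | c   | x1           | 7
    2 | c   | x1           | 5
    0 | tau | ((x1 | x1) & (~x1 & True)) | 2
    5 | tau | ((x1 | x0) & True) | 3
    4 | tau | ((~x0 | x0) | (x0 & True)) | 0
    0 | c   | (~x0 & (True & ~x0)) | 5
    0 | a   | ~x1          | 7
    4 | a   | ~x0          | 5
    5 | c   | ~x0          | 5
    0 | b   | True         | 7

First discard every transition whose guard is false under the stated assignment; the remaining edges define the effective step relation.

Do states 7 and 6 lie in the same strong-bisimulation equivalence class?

Answer: BISIMILAR

Working:
Refine partition for ~:
  π0 = {{0,1,2,3,4,5,6,7}}
  π1 = {{0},{1,6,7},{2},{3,5},{4}}
  π2 = {{0},{1,6,7},{2},{3},{4},{5}}
stable after 3 split(s): 6 block(s)
[7]={1,6,7}  [6]={1,6,7}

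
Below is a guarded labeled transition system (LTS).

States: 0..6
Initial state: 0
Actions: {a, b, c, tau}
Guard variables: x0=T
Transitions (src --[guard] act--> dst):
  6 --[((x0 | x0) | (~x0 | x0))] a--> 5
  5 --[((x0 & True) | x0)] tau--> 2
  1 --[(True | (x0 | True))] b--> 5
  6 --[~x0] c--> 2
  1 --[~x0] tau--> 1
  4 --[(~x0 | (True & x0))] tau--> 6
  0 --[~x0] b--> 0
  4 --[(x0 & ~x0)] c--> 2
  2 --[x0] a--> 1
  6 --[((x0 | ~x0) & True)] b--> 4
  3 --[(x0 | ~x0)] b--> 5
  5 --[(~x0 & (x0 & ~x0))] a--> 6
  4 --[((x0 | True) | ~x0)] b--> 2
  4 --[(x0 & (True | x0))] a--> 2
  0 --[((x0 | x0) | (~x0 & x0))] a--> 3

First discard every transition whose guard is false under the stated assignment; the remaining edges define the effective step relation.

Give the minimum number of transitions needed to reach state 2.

Breadth-first toward 2:
  depth 0: {0}
  depth 1: {3}
  depth 2: {5}
  depth 3: {2}
depth(2)=3, e.g. a·b·tau

Answer: 3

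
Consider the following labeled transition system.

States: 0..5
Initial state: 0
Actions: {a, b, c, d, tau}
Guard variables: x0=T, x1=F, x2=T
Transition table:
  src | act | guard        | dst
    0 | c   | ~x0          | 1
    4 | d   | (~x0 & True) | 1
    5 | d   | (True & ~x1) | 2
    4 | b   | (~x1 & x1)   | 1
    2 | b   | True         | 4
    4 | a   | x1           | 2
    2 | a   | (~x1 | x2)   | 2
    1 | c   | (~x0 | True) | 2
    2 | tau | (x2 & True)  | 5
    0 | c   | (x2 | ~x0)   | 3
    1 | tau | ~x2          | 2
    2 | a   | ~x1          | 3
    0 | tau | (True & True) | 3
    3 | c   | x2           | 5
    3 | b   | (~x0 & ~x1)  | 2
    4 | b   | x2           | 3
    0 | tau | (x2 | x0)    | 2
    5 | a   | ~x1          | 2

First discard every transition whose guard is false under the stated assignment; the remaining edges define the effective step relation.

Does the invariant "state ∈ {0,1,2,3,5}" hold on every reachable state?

Inv-set: {0,1,2,3,5}
Reachable = {0,2,3,4,5}
  0: safe
  2: safe
  3: safe
  4: outside
  5: safe
counterexample path to 4: tau·b

Answer: INVARIANT VIOLATED at state 4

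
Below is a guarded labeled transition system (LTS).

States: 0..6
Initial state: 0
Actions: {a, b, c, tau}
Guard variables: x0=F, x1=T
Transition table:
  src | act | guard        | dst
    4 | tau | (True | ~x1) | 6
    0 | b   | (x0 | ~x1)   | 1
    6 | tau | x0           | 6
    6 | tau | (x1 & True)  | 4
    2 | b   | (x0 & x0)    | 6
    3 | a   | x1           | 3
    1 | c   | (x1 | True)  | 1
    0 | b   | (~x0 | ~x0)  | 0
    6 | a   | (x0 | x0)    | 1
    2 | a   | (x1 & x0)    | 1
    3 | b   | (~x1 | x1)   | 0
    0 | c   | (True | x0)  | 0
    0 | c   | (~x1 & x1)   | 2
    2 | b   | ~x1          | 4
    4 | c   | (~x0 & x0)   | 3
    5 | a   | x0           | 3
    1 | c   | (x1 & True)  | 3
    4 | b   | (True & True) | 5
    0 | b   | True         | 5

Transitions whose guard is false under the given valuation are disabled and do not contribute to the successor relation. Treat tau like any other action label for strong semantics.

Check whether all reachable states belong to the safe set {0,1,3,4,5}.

Inv-set: {0,1,3,4,5}
Reach set: {0,5}
  0: safe
  5: safe

Answer: INVARIANT HOLDS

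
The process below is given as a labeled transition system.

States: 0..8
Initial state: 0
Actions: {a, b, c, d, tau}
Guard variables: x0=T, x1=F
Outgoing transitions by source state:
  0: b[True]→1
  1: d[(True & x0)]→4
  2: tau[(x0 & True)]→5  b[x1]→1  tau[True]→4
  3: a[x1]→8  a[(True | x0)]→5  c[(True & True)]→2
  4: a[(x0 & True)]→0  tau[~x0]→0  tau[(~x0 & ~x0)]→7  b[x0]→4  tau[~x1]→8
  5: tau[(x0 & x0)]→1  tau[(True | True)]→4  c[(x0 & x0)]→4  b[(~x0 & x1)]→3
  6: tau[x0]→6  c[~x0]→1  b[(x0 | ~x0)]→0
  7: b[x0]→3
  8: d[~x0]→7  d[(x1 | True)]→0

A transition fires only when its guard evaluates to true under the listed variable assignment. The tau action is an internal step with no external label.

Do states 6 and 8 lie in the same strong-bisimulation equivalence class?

Bisimulation quotient by refinement:
  round 0: {{0,1,2,3,4,5,6,7,8}}
  round 1: {{0,7},{1,8},{2},{3},{4},{5},{6}}
  round 2: {{0},{1},{2},{3},{4},{5},{6},{7},{8}}
Fixed point at round 3; 9 class(es).
[6]={6}  [8]={8}

Answer: NOT BISIMILAR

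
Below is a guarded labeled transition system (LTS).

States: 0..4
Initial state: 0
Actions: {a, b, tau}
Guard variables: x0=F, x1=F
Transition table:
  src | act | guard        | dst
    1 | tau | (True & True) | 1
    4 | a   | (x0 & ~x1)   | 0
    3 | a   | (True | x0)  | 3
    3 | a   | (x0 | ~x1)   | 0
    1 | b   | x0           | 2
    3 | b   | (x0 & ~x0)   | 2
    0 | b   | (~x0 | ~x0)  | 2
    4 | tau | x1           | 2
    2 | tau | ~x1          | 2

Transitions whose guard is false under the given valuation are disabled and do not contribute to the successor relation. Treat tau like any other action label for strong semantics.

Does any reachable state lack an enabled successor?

Answer: DEADLOCK-FREE

Trace:
R = {0,2}
  0: b→2  [deg 1]
  2: tau→2  [deg 1]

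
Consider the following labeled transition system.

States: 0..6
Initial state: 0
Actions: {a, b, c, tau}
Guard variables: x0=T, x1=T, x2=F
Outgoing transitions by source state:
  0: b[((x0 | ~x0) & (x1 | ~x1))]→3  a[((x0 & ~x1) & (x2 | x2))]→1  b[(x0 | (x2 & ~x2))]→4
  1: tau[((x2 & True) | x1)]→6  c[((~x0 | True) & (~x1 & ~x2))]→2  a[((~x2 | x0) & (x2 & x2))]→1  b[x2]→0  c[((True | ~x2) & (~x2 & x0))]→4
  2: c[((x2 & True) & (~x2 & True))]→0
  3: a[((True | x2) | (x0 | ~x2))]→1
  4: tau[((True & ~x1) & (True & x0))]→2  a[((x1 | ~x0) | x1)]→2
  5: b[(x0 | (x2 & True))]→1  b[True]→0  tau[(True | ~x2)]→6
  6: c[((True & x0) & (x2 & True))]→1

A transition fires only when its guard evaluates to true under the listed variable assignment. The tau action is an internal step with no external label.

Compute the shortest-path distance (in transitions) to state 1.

Breadth-first toward 1:
  depth 0: {0}
  depth 1: {3,4}
  depth 2: {1,2}
first hit 1 at d=2 via b·a

Answer: 2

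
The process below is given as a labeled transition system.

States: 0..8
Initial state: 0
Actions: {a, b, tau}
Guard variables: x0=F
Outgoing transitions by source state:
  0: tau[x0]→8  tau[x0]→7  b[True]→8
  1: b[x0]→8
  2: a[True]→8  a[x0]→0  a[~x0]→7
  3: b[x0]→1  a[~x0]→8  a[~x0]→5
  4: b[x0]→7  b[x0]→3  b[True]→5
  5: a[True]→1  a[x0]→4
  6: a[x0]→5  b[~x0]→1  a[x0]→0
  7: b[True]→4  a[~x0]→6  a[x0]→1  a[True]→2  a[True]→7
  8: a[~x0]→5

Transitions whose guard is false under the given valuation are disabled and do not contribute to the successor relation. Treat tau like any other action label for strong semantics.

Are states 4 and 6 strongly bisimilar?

Answer: NOT BISIMILAR

Trace:
Refine partition for ~:
  round 0: {{0,1,2,3,4,5,6,7,8}}
  round 1: {{0,4,6},{1},{2,3,5,8},{7}}
  round 2: {{0,4},{1},{2},{3,8},{5},{6},{7}}
  round 3: {{0},{1},{2},{3},{4},{5},{6},{7},{8}}
stable after 4 split(s): 9 block(s)
class of 4: {4}; class of 6: {6}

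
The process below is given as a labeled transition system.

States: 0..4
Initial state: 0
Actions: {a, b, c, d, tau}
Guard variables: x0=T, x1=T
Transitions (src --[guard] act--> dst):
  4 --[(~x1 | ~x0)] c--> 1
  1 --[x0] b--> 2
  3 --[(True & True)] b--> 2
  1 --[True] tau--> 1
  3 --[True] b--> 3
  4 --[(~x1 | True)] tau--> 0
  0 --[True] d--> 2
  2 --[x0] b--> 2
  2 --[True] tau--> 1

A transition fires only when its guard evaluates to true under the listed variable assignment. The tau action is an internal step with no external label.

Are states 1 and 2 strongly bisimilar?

Bisimulation quotient by refinement:
  P[0] = {{0,1,2,3,4}}
  P[1] = {{0},{1,2},{3},{4}}
4 equivalence class(es) (converged in 2)
1∈{1,2}, 2∈{1,2}

Answer: BISIMILAR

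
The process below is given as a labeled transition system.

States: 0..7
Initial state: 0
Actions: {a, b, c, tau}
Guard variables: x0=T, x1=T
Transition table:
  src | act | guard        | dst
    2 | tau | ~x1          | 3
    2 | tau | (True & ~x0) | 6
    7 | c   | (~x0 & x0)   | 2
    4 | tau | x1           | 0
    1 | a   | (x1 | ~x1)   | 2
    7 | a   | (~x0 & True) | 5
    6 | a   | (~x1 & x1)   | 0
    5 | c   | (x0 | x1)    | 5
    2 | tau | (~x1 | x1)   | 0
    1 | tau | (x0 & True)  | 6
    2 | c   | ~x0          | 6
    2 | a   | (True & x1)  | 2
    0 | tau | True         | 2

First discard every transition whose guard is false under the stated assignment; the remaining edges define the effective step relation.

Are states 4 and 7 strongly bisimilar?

Bisimulation quotient by refinement:
  P[0] = {{0,1,2,3,4,5,6,7}}
  P[1] = {{0,4},{1,2},{3,6,7},{5}}
  P[2] = {{0},{1},{2},{3,6,7},{4},{5}}
Fixed point at round 3; 6 class(es).
4∈{4}, 7∈{3,6,7}

Answer: NOT BISIMILAR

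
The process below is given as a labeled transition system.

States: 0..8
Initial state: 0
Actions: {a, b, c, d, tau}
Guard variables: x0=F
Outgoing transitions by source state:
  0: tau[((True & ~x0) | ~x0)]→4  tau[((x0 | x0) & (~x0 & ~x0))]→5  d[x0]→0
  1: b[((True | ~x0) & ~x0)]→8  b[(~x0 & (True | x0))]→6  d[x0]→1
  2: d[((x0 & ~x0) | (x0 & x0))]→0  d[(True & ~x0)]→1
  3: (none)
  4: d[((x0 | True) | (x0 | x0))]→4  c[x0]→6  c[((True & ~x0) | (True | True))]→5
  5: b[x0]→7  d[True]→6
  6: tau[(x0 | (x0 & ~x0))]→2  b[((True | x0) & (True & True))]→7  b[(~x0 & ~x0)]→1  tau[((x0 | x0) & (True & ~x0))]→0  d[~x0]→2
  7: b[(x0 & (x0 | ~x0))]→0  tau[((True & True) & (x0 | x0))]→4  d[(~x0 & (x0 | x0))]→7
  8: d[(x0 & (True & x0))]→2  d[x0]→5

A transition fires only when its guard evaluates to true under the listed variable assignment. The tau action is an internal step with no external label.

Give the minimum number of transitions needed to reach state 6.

Layered search for 6:
  Layer 0: {0}
  Layer 1: {4}
  Layer 2: {5}
  Layer 3: {6}
6 enters at depth 3; path tau·c·d

Answer: 3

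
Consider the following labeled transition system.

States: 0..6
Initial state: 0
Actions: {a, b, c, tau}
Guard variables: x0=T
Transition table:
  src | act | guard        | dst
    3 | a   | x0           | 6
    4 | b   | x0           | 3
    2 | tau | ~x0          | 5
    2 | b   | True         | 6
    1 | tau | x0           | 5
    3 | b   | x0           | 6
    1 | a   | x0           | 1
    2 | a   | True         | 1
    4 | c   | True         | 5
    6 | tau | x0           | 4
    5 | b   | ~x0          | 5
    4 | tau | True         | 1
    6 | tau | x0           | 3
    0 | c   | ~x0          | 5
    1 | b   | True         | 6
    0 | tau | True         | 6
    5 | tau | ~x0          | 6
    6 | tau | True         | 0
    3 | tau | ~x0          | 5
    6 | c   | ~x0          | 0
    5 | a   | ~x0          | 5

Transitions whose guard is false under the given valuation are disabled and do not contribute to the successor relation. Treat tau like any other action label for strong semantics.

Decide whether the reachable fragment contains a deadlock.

Reachable = {0,1,3,4,5,6}
  0: tau→6  [1 out]
  1: a→1  b→6  tau→5  [3 out]
  3: a→6  b→6  [2 out]
  4: b→3  c→5  tau→1  [3 out]
  5: ∅  [deadlock]
  6: tau→0  tau→3  tau→4  [3 out]
trace reaching 5: tau·tau·c

Answer: DEADLOCK at state 5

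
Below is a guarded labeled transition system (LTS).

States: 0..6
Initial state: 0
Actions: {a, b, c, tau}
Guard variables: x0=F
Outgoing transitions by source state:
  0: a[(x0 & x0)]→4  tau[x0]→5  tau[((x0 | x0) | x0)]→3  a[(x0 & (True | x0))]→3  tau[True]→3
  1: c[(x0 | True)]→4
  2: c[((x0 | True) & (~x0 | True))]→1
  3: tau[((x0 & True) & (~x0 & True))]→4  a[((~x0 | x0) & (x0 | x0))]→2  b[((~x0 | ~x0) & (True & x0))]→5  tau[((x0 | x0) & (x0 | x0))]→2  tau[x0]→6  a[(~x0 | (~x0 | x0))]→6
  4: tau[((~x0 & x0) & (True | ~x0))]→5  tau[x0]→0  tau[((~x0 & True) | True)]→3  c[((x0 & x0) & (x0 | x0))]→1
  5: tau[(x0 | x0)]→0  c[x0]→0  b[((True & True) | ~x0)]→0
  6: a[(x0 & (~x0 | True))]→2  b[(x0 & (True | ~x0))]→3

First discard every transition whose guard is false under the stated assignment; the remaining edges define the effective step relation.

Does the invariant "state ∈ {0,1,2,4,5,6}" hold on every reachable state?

Answer: INVARIANT VIOLATED at state 3

Analysis:
Inv-set: {0,1,2,4,5,6}
Reachable = {0,3,6}
  0: ok
  3: ✗ unsafe
  6: ok
counterexample path to 3: tau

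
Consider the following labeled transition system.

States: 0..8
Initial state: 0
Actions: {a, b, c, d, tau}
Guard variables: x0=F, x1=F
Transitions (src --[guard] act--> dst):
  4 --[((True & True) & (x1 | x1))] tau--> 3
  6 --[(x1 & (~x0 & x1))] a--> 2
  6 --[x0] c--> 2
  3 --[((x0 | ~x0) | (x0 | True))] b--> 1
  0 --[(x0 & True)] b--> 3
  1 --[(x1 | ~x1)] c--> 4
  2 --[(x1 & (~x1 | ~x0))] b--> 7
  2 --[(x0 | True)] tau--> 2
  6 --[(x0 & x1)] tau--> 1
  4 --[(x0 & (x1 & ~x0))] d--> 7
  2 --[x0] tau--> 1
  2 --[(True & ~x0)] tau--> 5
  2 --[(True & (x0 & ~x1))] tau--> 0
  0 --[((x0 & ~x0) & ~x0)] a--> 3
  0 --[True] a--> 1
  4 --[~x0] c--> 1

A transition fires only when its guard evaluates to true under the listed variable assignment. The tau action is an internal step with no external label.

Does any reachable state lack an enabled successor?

Answer: DEADLOCK-FREE

Trace:
Reachable = {0,1,4}
  0: a→1  [1 exit(s)]
  1: c→4  [1 exit(s)]
  4: c→1  [1 exit(s)]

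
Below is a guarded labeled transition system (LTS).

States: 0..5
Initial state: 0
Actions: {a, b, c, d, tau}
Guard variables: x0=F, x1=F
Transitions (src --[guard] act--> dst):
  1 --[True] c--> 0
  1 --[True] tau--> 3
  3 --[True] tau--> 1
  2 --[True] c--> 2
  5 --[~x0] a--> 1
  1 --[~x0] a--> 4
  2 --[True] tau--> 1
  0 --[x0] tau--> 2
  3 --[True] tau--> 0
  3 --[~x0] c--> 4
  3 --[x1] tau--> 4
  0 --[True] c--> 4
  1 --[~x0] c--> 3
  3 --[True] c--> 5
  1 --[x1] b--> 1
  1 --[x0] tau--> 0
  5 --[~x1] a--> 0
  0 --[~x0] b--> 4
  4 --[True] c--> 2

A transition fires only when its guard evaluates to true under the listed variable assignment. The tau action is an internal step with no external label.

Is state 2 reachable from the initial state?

Guard filter leaves 15 enabled edge(s).
depth 0: {0}
depth 1: {4}  cumulative {0,4}
depth 2: {2}  cumulative {0,2,4}
depth 3: {1}  cumulative {0,1,2,4}
depth 4: {3}  cumulative {0,1,2,3,4}
depth 5: {5}  cumulative {0,1,2,3,4,5}
R = {0,1,2,3,4,5}
Path to 2: c·c

Answer: REACHABLE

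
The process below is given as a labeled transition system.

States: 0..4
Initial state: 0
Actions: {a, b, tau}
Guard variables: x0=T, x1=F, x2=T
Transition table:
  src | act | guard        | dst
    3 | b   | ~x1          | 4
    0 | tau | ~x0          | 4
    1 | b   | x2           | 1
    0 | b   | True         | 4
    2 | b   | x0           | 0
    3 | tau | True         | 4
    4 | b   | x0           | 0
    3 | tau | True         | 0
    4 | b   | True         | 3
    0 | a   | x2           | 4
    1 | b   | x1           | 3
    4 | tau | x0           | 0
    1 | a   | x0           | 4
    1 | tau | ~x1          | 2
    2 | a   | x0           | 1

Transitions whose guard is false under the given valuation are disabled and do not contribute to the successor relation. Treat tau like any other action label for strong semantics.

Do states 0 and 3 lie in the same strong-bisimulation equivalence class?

Refine partition for ~:
  π0 = {{0,1,2,3,4}}
  π1 = {{0,2},{1},{3,4}}
  π2 = {{0},{1},{2},{3},{4}}
stable after 3 split(s): 5 block(s)
[0]={0}  [3]={3}

Answer: NOT BISIMILAR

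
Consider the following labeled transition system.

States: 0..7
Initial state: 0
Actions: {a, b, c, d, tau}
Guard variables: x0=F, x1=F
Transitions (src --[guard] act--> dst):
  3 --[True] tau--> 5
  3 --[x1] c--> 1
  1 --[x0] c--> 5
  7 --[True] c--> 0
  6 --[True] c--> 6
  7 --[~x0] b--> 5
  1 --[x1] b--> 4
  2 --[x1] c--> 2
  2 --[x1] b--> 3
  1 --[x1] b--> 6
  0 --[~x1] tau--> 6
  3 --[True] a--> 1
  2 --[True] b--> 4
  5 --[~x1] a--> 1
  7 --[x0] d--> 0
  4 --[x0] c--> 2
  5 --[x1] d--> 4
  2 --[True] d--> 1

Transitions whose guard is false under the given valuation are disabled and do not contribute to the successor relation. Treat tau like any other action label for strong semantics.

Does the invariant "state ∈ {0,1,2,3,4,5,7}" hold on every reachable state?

Answer: INVARIANT VIOLATED at state 6

Trace:
Safe = {0,1,2,3,4,5,7}
Reach set: {0,6}
  0: safe
  6: outside
counterexample path to 6: tau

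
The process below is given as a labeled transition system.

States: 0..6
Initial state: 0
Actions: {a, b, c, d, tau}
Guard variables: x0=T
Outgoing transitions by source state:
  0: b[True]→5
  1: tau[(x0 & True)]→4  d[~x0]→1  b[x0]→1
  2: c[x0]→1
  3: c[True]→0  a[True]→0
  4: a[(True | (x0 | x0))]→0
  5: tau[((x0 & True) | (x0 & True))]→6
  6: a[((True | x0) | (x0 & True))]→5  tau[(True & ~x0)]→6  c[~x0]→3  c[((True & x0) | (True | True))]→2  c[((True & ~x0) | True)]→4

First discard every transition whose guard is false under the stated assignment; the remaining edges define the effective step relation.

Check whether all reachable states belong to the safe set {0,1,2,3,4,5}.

Answer: INVARIANT VIOLATED at state 6

Working:
Allowed set {0,1,2,3,4,5}
Reach set: {0,1,2,4,5,6}
  0: safe
  1: safe
  2: safe
  4: safe
  5: safe
  6: ✗ unsafe
witness against invariant: b·tau → 6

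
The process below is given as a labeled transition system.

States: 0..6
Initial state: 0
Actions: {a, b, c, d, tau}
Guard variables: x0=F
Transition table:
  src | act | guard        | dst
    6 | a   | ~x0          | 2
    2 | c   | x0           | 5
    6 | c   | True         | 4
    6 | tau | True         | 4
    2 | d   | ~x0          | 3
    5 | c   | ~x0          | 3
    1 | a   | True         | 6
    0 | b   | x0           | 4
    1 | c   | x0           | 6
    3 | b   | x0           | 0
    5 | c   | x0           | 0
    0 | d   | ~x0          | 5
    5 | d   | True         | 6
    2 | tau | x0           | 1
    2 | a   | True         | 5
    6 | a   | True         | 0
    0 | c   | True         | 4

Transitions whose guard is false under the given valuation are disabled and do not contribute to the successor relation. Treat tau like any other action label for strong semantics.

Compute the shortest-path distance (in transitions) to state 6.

Layered search for 6:
  Layer 0: {0}
  Layer 1: {4,5}
  Layer 2: {3,6}
depth(6)=2, e.g. d·d

Answer: 2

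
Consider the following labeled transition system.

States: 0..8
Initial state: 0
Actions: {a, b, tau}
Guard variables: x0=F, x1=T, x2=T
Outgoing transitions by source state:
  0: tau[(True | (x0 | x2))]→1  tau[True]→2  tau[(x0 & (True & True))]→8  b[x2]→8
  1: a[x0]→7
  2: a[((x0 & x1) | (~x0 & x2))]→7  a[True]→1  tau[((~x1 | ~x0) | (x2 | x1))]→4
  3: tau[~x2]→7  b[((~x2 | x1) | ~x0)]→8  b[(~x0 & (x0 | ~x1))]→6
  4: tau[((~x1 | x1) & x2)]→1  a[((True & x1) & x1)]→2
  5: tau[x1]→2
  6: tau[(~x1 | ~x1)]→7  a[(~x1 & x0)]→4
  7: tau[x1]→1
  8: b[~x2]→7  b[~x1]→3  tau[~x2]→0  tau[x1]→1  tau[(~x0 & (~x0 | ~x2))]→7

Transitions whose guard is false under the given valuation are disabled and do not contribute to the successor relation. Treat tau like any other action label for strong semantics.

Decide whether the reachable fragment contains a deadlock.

Reachable = {0,1,2,4,7,8}
  0: b→8  tau→1  tau→2  [3 out]
  1: ∅  [deadlock]
  2: a→1  a→7  tau→4  [3 out]
  4: a→2  tau→1  [2 out]
  7: tau→1  [1 out]
  8: tau→1  tau→7  [2 out]
trace reaching 1: tau

Answer: DEADLOCK at state 1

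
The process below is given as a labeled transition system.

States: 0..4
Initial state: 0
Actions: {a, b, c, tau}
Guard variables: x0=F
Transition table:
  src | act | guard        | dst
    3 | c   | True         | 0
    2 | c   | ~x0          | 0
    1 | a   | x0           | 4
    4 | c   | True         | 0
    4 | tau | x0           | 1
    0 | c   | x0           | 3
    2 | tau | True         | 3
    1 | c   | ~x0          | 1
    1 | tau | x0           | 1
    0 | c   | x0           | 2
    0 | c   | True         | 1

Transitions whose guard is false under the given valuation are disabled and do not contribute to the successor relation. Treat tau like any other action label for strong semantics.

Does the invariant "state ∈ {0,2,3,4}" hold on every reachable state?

Allowed set {0,2,3,4}
Reach set: {0,1}
  0: safe
  1: outside
counterexample path to 1: c

Answer: INVARIANT VIOLATED at state 1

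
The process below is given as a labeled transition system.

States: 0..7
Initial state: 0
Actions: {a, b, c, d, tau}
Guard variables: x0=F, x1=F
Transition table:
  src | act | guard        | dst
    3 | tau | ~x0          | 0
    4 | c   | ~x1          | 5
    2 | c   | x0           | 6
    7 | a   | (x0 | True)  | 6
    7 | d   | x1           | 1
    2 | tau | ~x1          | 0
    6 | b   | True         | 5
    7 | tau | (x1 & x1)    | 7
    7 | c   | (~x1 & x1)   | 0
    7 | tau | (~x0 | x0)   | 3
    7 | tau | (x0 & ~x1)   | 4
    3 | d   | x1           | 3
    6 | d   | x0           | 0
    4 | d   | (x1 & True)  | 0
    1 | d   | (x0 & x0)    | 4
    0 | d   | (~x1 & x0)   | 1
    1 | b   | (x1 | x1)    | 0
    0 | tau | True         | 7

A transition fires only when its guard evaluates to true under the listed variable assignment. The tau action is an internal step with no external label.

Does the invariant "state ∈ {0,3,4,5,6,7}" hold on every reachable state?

Inv-set: {0,3,4,5,6,7}
Reachable = {0,3,5,6,7}
  0: safe
  3: safe
  5: safe
  6: safe
  7: safe

Answer: INVARIANT HOLDS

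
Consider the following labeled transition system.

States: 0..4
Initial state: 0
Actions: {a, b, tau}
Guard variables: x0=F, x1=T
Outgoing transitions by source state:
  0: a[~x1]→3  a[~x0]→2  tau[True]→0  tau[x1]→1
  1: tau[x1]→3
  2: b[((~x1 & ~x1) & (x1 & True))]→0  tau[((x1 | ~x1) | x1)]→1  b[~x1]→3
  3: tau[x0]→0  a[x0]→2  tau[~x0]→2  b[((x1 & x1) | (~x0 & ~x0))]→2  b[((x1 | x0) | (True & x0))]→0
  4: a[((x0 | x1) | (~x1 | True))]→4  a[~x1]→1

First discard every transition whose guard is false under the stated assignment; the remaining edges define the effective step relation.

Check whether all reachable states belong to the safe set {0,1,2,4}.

Allowed set {0,1,2,4}
Reach set: {0,1,2,3}
  0: ok
  1: ok
  2: ok
  3: ✗ unsafe
counterexample path to 3: tau·tau

Answer: INVARIANT VIOLATED at state 3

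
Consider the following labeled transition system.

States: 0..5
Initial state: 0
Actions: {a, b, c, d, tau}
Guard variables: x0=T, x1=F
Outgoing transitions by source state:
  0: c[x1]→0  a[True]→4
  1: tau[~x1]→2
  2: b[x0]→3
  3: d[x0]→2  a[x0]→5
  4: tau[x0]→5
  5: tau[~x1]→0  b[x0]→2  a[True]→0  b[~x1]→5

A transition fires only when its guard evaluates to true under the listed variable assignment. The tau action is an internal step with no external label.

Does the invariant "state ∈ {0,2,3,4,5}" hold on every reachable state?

Answer: INVARIANT HOLDS

Analysis:
Allowed set {0,2,3,4,5}
Reachable = {0,2,3,4,5}
  0: safe
  2: safe
  3: safe
  4: safe
  5: safe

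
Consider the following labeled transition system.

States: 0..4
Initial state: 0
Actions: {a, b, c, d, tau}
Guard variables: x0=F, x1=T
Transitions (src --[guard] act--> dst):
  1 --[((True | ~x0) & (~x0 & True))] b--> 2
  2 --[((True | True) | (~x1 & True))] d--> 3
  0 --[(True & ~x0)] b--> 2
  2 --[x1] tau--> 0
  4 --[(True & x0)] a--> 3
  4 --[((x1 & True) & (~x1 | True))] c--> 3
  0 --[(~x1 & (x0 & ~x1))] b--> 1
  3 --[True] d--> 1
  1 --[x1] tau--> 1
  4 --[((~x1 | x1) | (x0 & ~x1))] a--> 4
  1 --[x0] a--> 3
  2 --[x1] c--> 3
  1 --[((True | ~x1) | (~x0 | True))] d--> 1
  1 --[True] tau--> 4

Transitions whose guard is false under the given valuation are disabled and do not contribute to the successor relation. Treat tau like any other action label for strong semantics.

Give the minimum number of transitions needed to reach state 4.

Breadth-first toward 4:
  Layer 0: {0}
  Layer 1: {2}
  Layer 2: {3}
  Layer 3: {1}
  Layer 4: {4}
4 enters at depth 4; path b·c·d·tau

Answer: 4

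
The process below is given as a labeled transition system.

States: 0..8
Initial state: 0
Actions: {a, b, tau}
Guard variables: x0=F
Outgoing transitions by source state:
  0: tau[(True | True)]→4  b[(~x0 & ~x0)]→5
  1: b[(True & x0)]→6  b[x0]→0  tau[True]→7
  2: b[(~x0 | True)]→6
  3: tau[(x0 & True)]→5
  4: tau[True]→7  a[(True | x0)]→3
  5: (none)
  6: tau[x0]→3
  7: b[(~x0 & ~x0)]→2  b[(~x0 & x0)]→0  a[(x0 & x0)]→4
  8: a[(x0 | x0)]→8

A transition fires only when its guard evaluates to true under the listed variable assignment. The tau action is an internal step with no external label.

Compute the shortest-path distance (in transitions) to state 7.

BFS to 7:
  Layer 0: {0}
  Layer 1: {4,5}
  Layer 2: {3,7}
depth(7)=2, e.g. tau·tau

Answer: 2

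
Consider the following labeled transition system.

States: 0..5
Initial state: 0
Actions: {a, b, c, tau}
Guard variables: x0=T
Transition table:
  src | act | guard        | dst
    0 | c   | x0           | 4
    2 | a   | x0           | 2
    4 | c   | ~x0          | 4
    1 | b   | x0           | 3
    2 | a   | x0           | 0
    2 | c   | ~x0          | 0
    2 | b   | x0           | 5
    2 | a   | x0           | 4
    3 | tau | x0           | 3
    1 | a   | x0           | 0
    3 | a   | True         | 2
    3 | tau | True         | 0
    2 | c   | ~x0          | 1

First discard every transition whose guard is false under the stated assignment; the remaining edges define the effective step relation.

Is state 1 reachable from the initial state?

10 transition(s) survive guard evaluation.
L0 = {0}
L1 = {4}  now seen {0,4}
Reach set: {0,4}

Answer: UNREACHABLE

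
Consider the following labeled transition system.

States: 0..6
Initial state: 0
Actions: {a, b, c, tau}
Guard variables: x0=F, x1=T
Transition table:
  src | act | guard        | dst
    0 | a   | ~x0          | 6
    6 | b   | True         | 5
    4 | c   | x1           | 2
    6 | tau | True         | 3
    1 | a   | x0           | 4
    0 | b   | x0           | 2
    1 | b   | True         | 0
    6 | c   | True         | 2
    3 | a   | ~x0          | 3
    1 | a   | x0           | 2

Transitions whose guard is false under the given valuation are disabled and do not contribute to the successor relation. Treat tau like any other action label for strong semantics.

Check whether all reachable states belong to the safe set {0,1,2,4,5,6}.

Allowed set {0,1,2,4,5,6}
Reach set: {0,2,3,5,6}
  0: ✓
  2: ✓
  3: ✗ unsafe
  5: ✓
  6: ✓
counterexample path to 3: a·tau

Answer: INVARIANT VIOLATED at state 3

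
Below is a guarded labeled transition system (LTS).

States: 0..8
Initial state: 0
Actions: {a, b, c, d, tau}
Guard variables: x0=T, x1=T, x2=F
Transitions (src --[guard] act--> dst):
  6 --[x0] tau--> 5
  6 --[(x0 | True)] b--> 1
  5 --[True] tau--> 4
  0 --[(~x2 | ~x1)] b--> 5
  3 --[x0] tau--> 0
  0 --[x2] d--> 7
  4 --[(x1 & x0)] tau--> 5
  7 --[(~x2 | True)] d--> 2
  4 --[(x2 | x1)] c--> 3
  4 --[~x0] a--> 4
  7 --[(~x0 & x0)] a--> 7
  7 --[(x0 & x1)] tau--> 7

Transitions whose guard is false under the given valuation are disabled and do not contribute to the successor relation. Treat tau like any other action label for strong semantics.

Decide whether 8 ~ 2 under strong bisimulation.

Answer: BISIMILAR

Trace:
Refine partition for ~:
  round 0: {{0,1,2,3,4,5,6,7,8}}
  round 1: {{0},{1,2,8},{3,5},{4},{6},{7}}
  round 2: {{0},{1,2,8},{3},{4},{5},{6},{7}}
Fixed point at round 3; 7 class(es).
class of 8: {1,2,8}; class of 2: {1,2,8}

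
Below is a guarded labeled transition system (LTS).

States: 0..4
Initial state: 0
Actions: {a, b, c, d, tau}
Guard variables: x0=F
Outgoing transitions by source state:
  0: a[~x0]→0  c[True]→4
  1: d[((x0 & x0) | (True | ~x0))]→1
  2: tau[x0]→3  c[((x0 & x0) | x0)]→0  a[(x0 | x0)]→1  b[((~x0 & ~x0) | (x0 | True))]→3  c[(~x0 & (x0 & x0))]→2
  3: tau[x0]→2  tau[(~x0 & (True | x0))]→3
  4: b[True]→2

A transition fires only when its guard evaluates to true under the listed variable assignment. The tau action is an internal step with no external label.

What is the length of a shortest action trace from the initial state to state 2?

Breadth-first toward 2:
  depth 0: {0}
  depth 1: {4}
  depth 2: {2}
2 enters at depth 2; path c·b

Answer: 2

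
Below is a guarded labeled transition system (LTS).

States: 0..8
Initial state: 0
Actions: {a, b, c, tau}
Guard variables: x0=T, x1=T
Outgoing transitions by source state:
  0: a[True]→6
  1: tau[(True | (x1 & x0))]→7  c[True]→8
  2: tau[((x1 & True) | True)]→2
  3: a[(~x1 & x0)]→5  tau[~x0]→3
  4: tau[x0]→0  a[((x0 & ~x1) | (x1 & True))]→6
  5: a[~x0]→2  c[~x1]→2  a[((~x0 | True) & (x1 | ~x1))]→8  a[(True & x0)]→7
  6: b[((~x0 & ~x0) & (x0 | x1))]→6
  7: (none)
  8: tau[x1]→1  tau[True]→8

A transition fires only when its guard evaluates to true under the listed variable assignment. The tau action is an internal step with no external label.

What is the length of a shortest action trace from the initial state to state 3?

Answer: UNREACHABLE

Trace:
BFS to 3:
  Layer 0: {0}
  Layer 1: {6}
3 never appears.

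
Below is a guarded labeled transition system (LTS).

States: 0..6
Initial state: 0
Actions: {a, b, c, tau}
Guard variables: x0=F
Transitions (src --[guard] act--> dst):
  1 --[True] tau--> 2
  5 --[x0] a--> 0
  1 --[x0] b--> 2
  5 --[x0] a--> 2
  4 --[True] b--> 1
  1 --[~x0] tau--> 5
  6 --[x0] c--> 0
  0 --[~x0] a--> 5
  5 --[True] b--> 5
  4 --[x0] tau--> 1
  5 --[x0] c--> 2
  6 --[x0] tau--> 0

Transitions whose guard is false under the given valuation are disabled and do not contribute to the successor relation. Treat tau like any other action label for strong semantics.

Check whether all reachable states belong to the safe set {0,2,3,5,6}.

Answer: INVARIANT HOLDS

Working:
Allowed set {0,2,3,5,6}
Reachable = {0,5}
  0: safe
  5: safe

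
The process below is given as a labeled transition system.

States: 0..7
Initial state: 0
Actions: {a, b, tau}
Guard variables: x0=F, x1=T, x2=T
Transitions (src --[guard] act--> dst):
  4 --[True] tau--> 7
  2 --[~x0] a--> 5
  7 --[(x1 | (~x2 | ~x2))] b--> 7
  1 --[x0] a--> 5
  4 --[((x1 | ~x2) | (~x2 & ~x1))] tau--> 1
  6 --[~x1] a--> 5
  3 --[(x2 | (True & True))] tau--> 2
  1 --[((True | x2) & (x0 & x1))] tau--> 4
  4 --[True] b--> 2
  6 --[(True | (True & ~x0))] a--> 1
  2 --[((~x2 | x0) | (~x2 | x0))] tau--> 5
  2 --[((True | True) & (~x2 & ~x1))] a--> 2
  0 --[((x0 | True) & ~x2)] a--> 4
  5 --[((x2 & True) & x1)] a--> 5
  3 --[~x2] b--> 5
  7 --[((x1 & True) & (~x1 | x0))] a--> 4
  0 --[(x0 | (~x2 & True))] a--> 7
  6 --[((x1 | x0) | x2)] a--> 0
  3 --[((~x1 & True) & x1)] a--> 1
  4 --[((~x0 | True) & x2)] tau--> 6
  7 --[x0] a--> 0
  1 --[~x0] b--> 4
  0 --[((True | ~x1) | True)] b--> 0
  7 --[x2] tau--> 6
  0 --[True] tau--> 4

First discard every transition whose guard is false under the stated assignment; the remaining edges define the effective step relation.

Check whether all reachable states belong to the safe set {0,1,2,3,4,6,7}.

Safe = {0,1,2,3,4,6,7}
Reachable = {0,1,2,4,5,6,7}
  0: safe
  1: safe
  2: safe
  4: safe
  5: VIOLATES
  6: safe
  7: safe
reach 5 via tau·b·a — violates

Answer: INVARIANT VIOLATED at state 5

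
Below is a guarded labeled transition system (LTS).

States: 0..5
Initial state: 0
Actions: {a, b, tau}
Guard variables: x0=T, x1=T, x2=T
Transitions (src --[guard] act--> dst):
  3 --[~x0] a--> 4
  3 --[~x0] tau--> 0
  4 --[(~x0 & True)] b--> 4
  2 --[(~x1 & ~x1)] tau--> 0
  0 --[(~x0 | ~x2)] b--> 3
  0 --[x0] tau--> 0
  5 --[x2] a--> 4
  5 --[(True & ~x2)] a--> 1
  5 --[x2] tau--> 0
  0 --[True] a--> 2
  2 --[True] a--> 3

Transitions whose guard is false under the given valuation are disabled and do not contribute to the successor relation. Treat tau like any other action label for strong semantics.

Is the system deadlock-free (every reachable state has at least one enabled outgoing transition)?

Answer: DEADLOCK at state 3

Analysis:
Reachable = {0,2,3}
  0: a→2  tau→0  [2 out]
  2: a→3  [1 out]
  3: ∅  [no exit]
Path to 3: a·a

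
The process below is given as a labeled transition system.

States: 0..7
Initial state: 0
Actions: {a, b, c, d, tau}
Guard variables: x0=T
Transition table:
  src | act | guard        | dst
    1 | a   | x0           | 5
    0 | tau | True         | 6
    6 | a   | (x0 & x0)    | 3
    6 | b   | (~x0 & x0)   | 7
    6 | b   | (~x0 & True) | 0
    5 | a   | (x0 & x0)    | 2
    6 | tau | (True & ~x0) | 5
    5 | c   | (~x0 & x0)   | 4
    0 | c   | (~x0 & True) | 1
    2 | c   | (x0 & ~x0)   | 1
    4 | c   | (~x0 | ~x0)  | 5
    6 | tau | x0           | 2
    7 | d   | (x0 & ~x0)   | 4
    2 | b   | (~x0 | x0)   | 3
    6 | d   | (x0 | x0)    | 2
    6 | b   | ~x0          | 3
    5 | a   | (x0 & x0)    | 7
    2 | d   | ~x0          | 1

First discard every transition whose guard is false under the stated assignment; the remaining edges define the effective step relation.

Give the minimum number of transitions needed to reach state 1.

BFS to 1:
  depth 0: {0}
  depth 1: {6}
  depth 2: {2,3}
1 never appears.

Answer: UNREACHABLE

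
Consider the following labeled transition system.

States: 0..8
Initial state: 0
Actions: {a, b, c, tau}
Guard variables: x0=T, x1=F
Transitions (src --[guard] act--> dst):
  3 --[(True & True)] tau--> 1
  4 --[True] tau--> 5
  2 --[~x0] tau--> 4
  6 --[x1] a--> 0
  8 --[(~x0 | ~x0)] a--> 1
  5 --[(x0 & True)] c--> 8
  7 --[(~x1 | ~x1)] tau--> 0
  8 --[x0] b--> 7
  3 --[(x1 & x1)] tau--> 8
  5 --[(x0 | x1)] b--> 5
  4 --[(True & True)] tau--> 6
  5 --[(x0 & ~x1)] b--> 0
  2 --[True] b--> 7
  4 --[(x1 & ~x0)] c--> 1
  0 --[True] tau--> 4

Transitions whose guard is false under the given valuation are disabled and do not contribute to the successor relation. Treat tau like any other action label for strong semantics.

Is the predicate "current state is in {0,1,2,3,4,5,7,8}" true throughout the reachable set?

Safe = {0,1,2,3,4,5,7,8}
Reachable = {0,4,5,6,7,8}
  0: ✓
  4: ✓
  5: ✓
  6: outside
  7: ✓
  8: ✓
counterexample path to 6: tau·tau

Answer: INVARIANT VIOLATED at state 6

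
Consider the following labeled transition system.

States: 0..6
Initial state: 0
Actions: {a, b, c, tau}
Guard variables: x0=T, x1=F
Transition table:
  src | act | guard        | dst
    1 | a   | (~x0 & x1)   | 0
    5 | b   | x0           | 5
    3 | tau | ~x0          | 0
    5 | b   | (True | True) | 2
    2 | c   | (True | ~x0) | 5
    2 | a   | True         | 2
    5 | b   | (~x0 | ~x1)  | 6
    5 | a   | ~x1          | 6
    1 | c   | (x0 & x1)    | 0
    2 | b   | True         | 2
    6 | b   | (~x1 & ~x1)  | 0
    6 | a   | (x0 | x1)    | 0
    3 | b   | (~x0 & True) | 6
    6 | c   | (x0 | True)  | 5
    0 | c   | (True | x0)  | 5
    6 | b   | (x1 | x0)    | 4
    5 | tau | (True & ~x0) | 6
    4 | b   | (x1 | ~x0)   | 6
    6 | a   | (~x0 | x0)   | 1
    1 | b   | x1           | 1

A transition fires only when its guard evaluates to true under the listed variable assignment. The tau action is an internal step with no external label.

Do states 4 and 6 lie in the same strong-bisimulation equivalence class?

Answer: NOT BISIMILAR

Analysis:
Compute ~ classes (split until stable):
  P[0] = {{0,1,2,3,4,5,6}}
  P[1] = {{0},{1,3,4},{2,6},{5}}
  P[2] = {{0},{1,3,4},{2},{5},{6}}
stable after 3 split(s): 5 block(s)
[4]={1,3,4}  [6]={6}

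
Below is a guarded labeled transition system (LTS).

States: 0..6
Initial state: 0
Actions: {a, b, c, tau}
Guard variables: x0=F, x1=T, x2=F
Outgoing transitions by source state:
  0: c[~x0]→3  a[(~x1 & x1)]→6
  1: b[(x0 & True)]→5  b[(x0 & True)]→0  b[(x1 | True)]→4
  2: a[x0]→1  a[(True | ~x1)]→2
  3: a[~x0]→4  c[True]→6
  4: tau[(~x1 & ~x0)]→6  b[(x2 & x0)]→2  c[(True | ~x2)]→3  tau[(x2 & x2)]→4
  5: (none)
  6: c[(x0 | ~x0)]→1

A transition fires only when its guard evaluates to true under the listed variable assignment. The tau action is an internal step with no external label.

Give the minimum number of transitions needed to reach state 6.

Breadth-first toward 6:
  L0 = {0}
  L1 = {3}
  L2 = {4,6}
first hit 6 at d=2 via c·c

Answer: 2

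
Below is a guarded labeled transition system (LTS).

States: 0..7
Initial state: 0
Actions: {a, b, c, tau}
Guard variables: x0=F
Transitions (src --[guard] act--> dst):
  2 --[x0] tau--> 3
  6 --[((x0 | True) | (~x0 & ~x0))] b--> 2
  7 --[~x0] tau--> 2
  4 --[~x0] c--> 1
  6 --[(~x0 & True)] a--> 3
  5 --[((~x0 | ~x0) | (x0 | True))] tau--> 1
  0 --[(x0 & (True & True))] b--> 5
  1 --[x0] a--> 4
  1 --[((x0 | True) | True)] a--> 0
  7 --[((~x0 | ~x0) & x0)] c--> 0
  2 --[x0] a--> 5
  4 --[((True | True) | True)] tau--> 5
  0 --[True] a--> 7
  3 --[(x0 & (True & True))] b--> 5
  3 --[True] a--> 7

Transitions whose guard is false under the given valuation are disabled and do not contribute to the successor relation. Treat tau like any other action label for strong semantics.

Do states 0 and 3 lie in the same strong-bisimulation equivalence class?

Answer: BISIMILAR

Analysis:
Refine partition for ~:
  round 0: {{0,1,2,3,4,5,6,7}}
  round 1: {{0,1,3},{2},{4},{5,7},{6}}
  round 2: {{0,3},{1},{2},{4},{5},{6},{7}}
7 equivalence class(es) (converged in 3)
[0]={0,3}  [3]={0,3}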